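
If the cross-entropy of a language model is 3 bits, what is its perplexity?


Perplexity formula: PP = 2^H
H = 3
PP = 2^3
Steps: 2^1 = 2, 2^2 = 4, 2^3 = 8
PP = 8

8


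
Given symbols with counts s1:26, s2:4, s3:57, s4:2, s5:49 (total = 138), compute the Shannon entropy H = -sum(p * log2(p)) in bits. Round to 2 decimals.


Computing entropy H = -sum(p_i * log2(p_i)):
  s1: p = 26/138 = 0.1884, -p*log2(p) = 0.4537
  s2: p = 4/138 = 0.0290, -p*log2(p) = 0.1481
  s3: p = 57/138 = 0.4130, -p*log2(p) = 0.5269
  s4: p = 2/138 = 0.0145, -p*log2(p) = 0.0885
  s5: p = 49/138 = 0.3551, -p*log2(p) = 0.5304
H = sum of terms = 1.7476
Rounded to 2 decimals: 1.75

1.75


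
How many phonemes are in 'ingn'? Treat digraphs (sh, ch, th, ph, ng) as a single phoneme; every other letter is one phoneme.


Parsing 'ingn' greedily, digraphs first:
  'i' -> vowel phoneme (phonemes so far: 1)
  'ng' -> digraph (1 consonant phoneme) (phonemes so far: 2)
  'n' -> consonant phoneme (phonemes so far: 3)
Total phonemes: 3

3


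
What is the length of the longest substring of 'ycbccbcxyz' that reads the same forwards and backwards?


Scanning 'ycbccbcxyz' for palindromic substrings.
Substring at positions 1-6: 'cbccbc'.
Check: reverse('cbccbc') = 'cbccbc' -> palindrome confirmed.
Neighbouring characters ('y' / 'x') break symmetry, so it cannot extend further.
No longer palindromic substring exists; longest length = 6

6


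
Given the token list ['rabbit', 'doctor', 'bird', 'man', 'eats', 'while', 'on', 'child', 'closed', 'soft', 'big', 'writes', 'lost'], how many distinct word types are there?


Listing all tokens and tracking unique types:
  Token 1: 'rabbit' -> NEW (unique so far: 1)
  Token 2: 'doctor' -> NEW (unique so far: 2)
  Token 3: 'bird' -> NEW (unique so far: 3)
  Token 4: 'man' -> NEW (unique so far: 4)
  Token 5: 'eats' -> NEW (unique so far: 5)
  Token 6: 'while' -> NEW (unique so far: 6)
  Token 7: 'on' -> NEW (unique so far: 7)
  Token 8: 'child' -> NEW (unique so far: 8)
  Token 9: 'closed' -> NEW (unique so far: 9)
  Token 10: 'soft' -> NEW (unique so far: 10)
  Token 11: 'big' -> NEW (unique so far: 11)
  Token 12: 'writes' -> NEW (unique so far: 12)
  Token 13: 'lost' -> NEW (unique so far: 13)
Unique types: ('big', 'bird', 'child', 'closed', 'doctor', 'eats', 'lost', 'man', 'on', 'rabbit', 'soft', 'while', 'writes')
Vocabulary size: 13

13


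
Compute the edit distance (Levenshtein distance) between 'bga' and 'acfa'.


Building DP table for s1='bga' (len 3) and s2='acfa' (len 4):
       a  c  f  a
    0  1  2  3  4
  b 1  1  2  3  4
  g 2  2  2  3  4
  a 3  2  3  3  3
Edit distance = dp[3][4] = 3

3


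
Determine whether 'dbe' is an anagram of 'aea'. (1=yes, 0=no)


Sort characters of 'dbe': 'bde'
Sort characters of 'aea': 'aae'
Sorted forms differ -> they are NOT anagrams
Result: 0

0


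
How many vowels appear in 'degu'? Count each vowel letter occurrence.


Scanning each character of 'degu':
  Position 1: 'd' -> consonant (running count: 0)
  Position 2: 'e' -> vowel (running count: 1)
  Position 3: 'g' -> consonant (running count: 1)
  Position 4: 'u' -> vowel (running count: 2)
Total vowels: 2

2


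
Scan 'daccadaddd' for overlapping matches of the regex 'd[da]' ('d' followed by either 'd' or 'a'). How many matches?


Pattern: d[da] means 'd' followed by either 'd' or 'a'.
Scanning 'daccadaddd' position-by-position:
  Pos 0: window 'da' -> MATCH
  Pos 1: window 'ac' -> no
  Pos 2: window 'cc' -> no
  Pos 3: window 'ca' -> no
  Pos 4: window 'ad' -> no
  Pos 5: window 'da' -> MATCH
  Pos 6: window 'ad' -> no
  Pos 7: window 'dd' -> MATCH
  Pos 8: window 'dd' -> MATCH
  Pos 9: window 'd' -> no
Total matches: 4

4


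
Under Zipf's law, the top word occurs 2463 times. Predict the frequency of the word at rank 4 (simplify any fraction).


Zipf's law: freq(rank) = f1 / rank
f1 = 2463, rank = 4
freq = 2463 / 4
GCD(2463, 4) = 1
Simplified: 2463/4

2463/4


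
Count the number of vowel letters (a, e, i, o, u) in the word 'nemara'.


Scanning each character of 'nemara':
  Position 1: 'n' -> consonant (running count: 0)
  Position 2: 'e' -> vowel (running count: 1)
  Position 3: 'm' -> consonant (running count: 1)
  Position 4: 'a' -> vowel (running count: 2)
  Position 5: 'r' -> consonant (running count: 2)
  Position 6: 'a' -> vowel (running count: 3)
Total vowels: 3

3


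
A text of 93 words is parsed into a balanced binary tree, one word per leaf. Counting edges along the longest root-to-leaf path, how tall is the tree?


In a balanced binary tree with n leaves the deepest leaf is ceil(log2(n)) edges below the root.
log2(93) = 6.5392
ceil(6.5392) = 7
height (edges) = 7

7


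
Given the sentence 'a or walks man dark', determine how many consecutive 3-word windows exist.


Word trigrams from [5] words:
  Trigram 1: (a or walks)
  Trigram 2: (or walks man)
  Trigram 3: (walks man dark)
Total word trigrams: 5 - 2 = 3

3


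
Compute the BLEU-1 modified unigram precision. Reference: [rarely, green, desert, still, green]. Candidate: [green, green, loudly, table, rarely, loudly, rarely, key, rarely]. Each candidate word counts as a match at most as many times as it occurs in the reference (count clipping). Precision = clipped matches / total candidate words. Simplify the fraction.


Reference word counts: {'desert': 1, 'green': 2, 'rarely': 1, 'still': 1}
Checking each candidate word (with clipping):
  'green' -> in reference (ref count 2, used 1/2) -> match (matches: 1)
  'green' -> in reference (ref count 2, used 2/2) -> match (matches: 2)
  'loudly' -> not in reference -> no match (matches: 2)
  'table' -> not in reference -> no match (matches: 2)
  'rarely' -> in reference (ref count 1, used 1/1) -> match (matches: 3)
  'loudly' -> not in reference -> no match (matches: 3)
  'rarely' -> ref count 1 already used up (1/1) -> clipped, no match (matches: 3)
  'key' -> not in reference -> no match (matches: 3)
  'rarely' -> ref count 1 already used up (1/1) -> clipped, no match (matches: 3)
Clipped matches: 3, Candidate length: 9
Precision = 3/9 = 1/3

1/3


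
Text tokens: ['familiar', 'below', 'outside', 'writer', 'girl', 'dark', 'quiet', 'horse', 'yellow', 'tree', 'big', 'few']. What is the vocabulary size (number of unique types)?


Listing all tokens and tracking unique types:
  Token 1: 'familiar' -> NEW (unique so far: 1)
  Token 2: 'below' -> NEW (unique so far: 2)
  Token 3: 'outside' -> NEW (unique so far: 3)
  Token 4: 'writer' -> NEW (unique so far: 4)
  Token 5: 'girl' -> NEW (unique so far: 5)
  Token 6: 'dark' -> NEW (unique so far: 6)
  Token 7: 'quiet' -> NEW (unique so far: 7)
  Token 8: 'horse' -> NEW (unique so far: 8)
  Token 9: 'yellow' -> NEW (unique so far: 9)
  Token 10: 'tree' -> NEW (unique so far: 10)
  Token 11: 'big' -> NEW (unique so far: 11)
  Token 12: 'few' -> NEW (unique so far: 12)
Unique types: ('below', 'big', 'dark', 'familiar', 'few', 'girl', 'horse', 'outside', 'quiet', 'tree', 'writer', 'yellow')
Vocabulary size: 12

12


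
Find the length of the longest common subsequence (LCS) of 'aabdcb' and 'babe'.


DP table for LCS of 'aabdcb' and 'babe':
       b  a  b  e
    0  0  0  0  0
  a 0  0  1  1  1
  a 0  0  1  1  1
  b 0  1  1  2  2
  d 0  1  1  2  2
  c 0  1  1  2  2
  b 0  1  1  2  2
LCS: 'ab'
LCS length = 2

2


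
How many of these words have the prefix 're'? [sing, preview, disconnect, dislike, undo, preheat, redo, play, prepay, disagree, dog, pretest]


Checking each word for prefix 're':
  'sing' -> no (count: 0)
  'preview' -> no (count: 0)
  'disconnect' -> no (count: 0)
  'dislike' -> no (count: 0)
  'undo' -> no (count: 0)
  'preheat' -> no (count: 0)
  'redo' -> YES, starts with 're' (count: 1)
  'play' -> no (count: 1)
  'prepay' -> no (count: 1)
  'disagree' -> no (count: 1)
  'dog' -> no (count: 1)
  'pretest' -> no (count: 1)
Total with prefix 're': 1

1


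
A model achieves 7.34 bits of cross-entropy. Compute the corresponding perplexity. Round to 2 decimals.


Perplexity formula: PP = 2^H
H = 7.34
PP = 2^7.34
Decompose: 2^7.34 = 2^7 * 2^0.34
2^7 = 128, 2^0.34 ~ 1.2657566
PP ~ 128 * 1.2657566 = 162.0168448
Rounded to 2 decimals: 162.02

162.02


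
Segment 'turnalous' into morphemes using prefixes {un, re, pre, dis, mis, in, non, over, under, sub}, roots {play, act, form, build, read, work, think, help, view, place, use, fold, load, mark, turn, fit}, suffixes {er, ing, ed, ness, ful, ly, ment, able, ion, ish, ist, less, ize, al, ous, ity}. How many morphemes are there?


Segmenting 'turnalous' against the inventory:
  'turn' -> root (morpheme 1)
  'al' -> suffix (morpheme 2)
  'ous' -> suffix (morpheme 3)
Total morphemes: 3

3


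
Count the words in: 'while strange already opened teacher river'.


Counting words by splitting on spaces:
  Word 1: 'while'
  Word 2: 'strange'
  Word 3: 'already'
  Word 4: 'opened'
  Word 5: 'teacher'
  Word 6: 'river'
Total words: 6

6


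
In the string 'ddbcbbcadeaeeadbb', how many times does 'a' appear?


Scanning 'ddbcbbcadeaeeadbb' for 'a':
  Position 7: 'a' -> MATCH (count: 1)
  Position 10: 'a' -> MATCH (count: 2)
  Position 13: 'a' -> MATCH (count: 3)
Total occurrences of 'a': 3

3


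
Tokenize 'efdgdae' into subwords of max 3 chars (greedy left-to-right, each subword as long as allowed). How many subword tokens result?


'efdgdae' has 7 characters.
Chunking with max size 3:
  Chunk 1: 'efd' (positions 0-2)
  Chunk 2: 'gda' (positions 3-5)
  Chunk 3: 'e' (positions 6-6)
Total chunks: ceil(7 / 3) = 3

3


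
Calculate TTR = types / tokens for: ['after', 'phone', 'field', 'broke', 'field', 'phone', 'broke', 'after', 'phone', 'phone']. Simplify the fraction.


Tokens: 10
Unique types: ('after', 'broke', 'field', 'phone') = 4
TTR = 4/10
Simplify: divide both by 2 -> 2/5
TTR = 2/5

2/5


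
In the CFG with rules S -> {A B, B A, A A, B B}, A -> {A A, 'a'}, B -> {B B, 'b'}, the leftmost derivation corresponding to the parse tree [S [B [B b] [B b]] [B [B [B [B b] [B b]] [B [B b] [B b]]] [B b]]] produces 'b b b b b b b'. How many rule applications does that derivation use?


Every bracketed nonterminal node [X ...] in the tree is produced by exactly one rule application.
Reading the tree off as a leftmost derivation:
  Step 1: S  =>  B B   (applied S -> B B)
  Step 2: B B  =>  B B B   (applied B -> B B)
  Step 3: B B B  =>  b B B   (applied B -> b)
  Step 4: b B B  =>  b b B   (applied B -> b)
  Step 5: b b B  =>  b b B B   (applied B -> B B)
  Step 6: b b B B  =>  b b B B B   (applied B -> B B)
  Step 7: b b B B B  =>  b b B B B B   (applied B -> B B)
  Step 8: b b B B B B  =>  b b b B B B   (applied B -> b)
  Step 9: b b b B B B  =>  b b b b B B   (applied B -> b)
  Step 10: b b b b B B  =>  b b b b B B B   (applied B -> B B)
  Step 11: b b b b B B B  =>  b b b b b B B   (applied B -> b)
  Step 12: b b b b b B B  =>  b b b b b b B   (applied B -> b)
  Step 13: b b b b b b B  =>  b b b b b b b   (applied B -> b)
Final yield: b b b b b b b
Total rewrite steps: 13

13


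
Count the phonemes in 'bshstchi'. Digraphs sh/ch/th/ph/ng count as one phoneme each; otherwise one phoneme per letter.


Parsing 'bshstchi' greedily, digraphs first:
  'b' -> consonant phoneme (phonemes so far: 1)
  'sh' -> digraph (1 consonant phoneme) (phonemes so far: 2)
  's' -> consonant phoneme (phonemes so far: 3)
  't' -> consonant phoneme (phonemes so far: 4)
  'ch' -> digraph (1 consonant phoneme) (phonemes so far: 5)
  'i' -> vowel phoneme (phonemes so far: 6)
Total phonemes: 6

6


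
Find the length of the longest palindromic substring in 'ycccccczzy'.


Scanning 'ycccccczzy' for palindromic substrings.
Substring at positions 1-6: 'cccccc'.
Check: reverse('cccccc') = 'cccccc' -> palindrome confirmed.
Neighbouring characters ('y' / 'z') break symmetry, so it cannot extend further.
No longer palindromic substring exists; longest length = 6

6


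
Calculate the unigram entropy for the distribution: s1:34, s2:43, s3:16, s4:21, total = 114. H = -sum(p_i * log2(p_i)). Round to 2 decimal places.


Computing entropy H = -sum(p_i * log2(p_i)):
  s1: p = 34/114 = 0.2982, -p*log2(p) = 0.5206
  s2: p = 43/114 = 0.3772, -p*log2(p) = 0.5306
  s3: p = 16/114 = 0.1404, -p*log2(p) = 0.3976
  s4: p = 21/114 = 0.1842, -p*log2(p) = 0.4496
H = sum of terms = 1.8984
Rounded to 2 decimals: 1.90

1.90


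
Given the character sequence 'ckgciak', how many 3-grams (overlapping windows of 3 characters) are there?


String 'ckgciak' has length L = 7.
Number of overlapping n-grams = L - n + 1
Substituting: 7 - 3 + 1 = 5

5


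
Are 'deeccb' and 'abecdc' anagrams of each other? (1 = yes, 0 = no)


Sort characters of 'deeccb': 'bccdee'
Sort characters of 'abecdc': 'abccde'
Sorted forms differ -> they are NOT anagrams
Result: 0

0


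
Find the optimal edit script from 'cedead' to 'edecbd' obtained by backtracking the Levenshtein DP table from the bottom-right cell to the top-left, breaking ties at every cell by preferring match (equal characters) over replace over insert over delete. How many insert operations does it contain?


Edit distance = 3. Backtracking from cell (6, 6) with preference match > replace > insert > delete,
then listing the resulting alignment 'cedead' -> 'edecbd' left to right:
  Step 1: delete 'c'
  Step 2: keep 'e'
  Step 3: keep 'd'
  Step 4: keep 'e'
  Step 5: insert 'c' [insertion #1]
  Step 6: replace a->b
  Step 7: keep 'd'
Total insertions: 1

1


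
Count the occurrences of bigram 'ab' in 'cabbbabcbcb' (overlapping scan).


Scanning 'cabbbabcbcb' for bigram 'ab':
  Position 0: 'ca' -> no
  Position 1: 'ab' -> MATCH
  Position 2: 'bb' -> no
  Position 3: 'bb' -> no
  Position 4: 'ba' -> no
  Position 5: 'ab' -> MATCH
  Position 6: 'bc' -> no
  Position 7: 'cb' -> no
  Position 8: 'bc' -> no
  Position 9: 'cb' -> no
Total matches: 2

2


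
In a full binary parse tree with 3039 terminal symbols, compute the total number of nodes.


Leaf nodes (terminals): 3039
Internal nodes = n - 1 = 3039 - 1 = 3038
Total = leaves + internal = 3039 + 3038 = 6077

6077


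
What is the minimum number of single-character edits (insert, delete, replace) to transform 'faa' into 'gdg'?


Building DP table for s1='faa' (len 3) and s2='gdg' (len 3):
       g  d  g
    0  1  2  3
  f 1  1  2  3
  a 2  2  2  3
  a 3  3  3  3
Edit distance = dp[3][3] = 3

3


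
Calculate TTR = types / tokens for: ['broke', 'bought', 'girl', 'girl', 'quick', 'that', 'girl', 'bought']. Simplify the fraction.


Tokens: 8
Unique types: ('bought', 'broke', 'girl', 'quick', 'that') = 5
TTR = 5/8
Already in lowest terms.

5/8


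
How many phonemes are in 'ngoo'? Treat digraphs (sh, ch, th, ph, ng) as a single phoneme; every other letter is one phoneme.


Parsing 'ngoo' greedily, digraphs first:
  'ng' -> digraph (1 consonant phoneme) (phonemes so far: 1)
  'o' -> vowel phoneme (phonemes so far: 2)
  'o' -> vowel phoneme (phonemes so far: 3)
Total phonemes: 3

3


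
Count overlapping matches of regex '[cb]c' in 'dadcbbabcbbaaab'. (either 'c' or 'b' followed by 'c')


Pattern: [cb]c means either 'c' or 'b' followed by 'c'.
Scanning 'dadcbbabcbbaaab' position-by-position:
  Pos 0: window 'da' -> no
  Pos 1: window 'ad' -> no
  Pos 2: window 'dc' -> no
  Pos 3: window 'cb' -> no
  Pos 4: window 'bb' -> no
  Pos 5: window 'ba' -> no
  Pos 6: window 'ab' -> no
  Pos 7: window 'bc' -> MATCH
  Pos 8: window 'cb' -> no
  Pos 9: window 'bb' -> no
  Pos 10: window 'ba' -> no
  Pos 11: window 'aa' -> no
  Pos 12: window 'aa' -> no
  Pos 13: window 'ab' -> no
  Pos 14: window 'b' -> no
Total matches: 1

1


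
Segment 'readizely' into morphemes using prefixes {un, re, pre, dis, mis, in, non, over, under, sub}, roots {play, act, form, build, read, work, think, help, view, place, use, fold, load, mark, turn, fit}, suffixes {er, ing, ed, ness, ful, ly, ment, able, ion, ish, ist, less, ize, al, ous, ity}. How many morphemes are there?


Segmenting 'readizely' against the inventory:
  'read' -> root (morpheme 1)
  'ize' -> suffix (morpheme 2)
  'ly' -> suffix (morpheme 3)
Total morphemes: 3

3


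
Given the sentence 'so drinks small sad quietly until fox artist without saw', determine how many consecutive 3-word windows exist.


Word trigrams from [10] words:
  Trigram 1: (so drinks small)
  Trigram 2: (drinks small sad)
  Trigram 3: (small sad quietly)
  Trigram 4: (sad quietly until)
  Trigram 5: (quietly until fox)
  Trigram 6: (until fox artist)
  Trigram 7: (fox artist without)
  Trigram 8: (artist without saw)
Total word trigrams: 10 - 2 = 8

8


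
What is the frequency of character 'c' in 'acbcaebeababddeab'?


Scanning 'acbcaebeababddeab' for 'c':
  Position 1: 'c' -> MATCH (count: 1)
  Position 3: 'c' -> MATCH (count: 2)
Total occurrences of 'c': 2

2


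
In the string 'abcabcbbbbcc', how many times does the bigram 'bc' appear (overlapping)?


Scanning 'abcabcbbbbcc' for bigram 'bc':
  Position 0: 'ab' -> no
  Position 1: 'bc' -> MATCH
  Position 2: 'ca' -> no
  Position 3: 'ab' -> no
  Position 4: 'bc' -> MATCH
  Position 5: 'cb' -> no
  Position 6: 'bb' -> no
  Position 7: 'bb' -> no
  Position 8: 'bb' -> no
  Position 9: 'bc' -> MATCH
  Position 10: 'cc' -> no
Total matches: 3

3


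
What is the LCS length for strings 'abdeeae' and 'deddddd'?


DP table for LCS of 'abdeeae' and 'deddddd':
       d  e  d  d  d  d  d
    0  0  0  0  0  0  0  0
  a 0  0  0  0  0  0  0  0
  b 0  0  0  0  0  0  0  0
  d 0  1  1  1  1  1  1  1
  e 0  1  2  2  2  2  2  2
  e 0  1  2  2  2  2  2  2
  a 0  1  2  2  2  2  2  2
  e 0  1  2  2  2  2  2  2
LCS: 'de'
LCS length = 2

2


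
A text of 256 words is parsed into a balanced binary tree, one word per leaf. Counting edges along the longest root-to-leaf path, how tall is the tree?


In a balanced binary tree with n leaves the deepest leaf is ceil(log2(n)) edges below the root.
log2(256) = 8.0000
ceil(8.0000) = 8
height (edges) = 8

8


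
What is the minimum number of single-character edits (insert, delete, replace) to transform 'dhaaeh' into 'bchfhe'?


Building DP table for s1='dhaaeh' (len 6) and s2='bchfhe' (len 6):
       b  c  h  f  h  e
    0  1  2  3  4  5  6
  d 1  1  2  3  4  5  6
  h 2  2  2  2  3  4  5
  a 3  3  3  3  3  4  5
  a 4  4  4  4  4  4  5
  e 5  5  5  5  5  5  4
  h 6  6  6  5  6  5  5
Edit distance = dp[6][6] = 5

5


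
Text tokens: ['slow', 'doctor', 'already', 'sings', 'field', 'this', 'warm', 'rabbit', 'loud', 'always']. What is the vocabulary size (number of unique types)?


Listing all tokens and tracking unique types:
  Token 1: 'slow' -> NEW (unique so far: 1)
  Token 2: 'doctor' -> NEW (unique so far: 2)
  Token 3: 'already' -> NEW (unique so far: 3)
  Token 4: 'sings' -> NEW (unique so far: 4)
  Token 5: 'field' -> NEW (unique so far: 5)
  Token 6: 'this' -> NEW (unique so far: 6)
  Token 7: 'warm' -> NEW (unique so far: 7)
  Token 8: 'rabbit' -> NEW (unique so far: 8)
  Token 9: 'loud' -> NEW (unique so far: 9)
  Token 10: 'always' -> NEW (unique so far: 10)
Unique types: ('already', 'always', 'doctor', 'field', 'loud', 'rabbit', 'sings', 'slow', 'this', 'warm')
Vocabulary size: 10

10


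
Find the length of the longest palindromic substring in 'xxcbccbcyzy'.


Scanning 'xxcbccbcyzy' for palindromic substrings.
Substring at positions 2-7: 'cbccbc'.
Check: reverse('cbccbc') = 'cbccbc' -> palindrome confirmed.
Neighbouring characters ('x' / 'y') break symmetry, so it cannot extend further.
No longer palindromic substring exists; longest length = 6

6


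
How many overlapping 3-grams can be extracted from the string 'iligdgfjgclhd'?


String 'iligdgfjgclhd' has length L = 13.
Number of overlapping n-grams = L - n + 1
Substituting: 13 - 3 + 1 = 11

11


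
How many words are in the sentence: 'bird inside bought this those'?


Counting words by splitting on spaces:
  Word 1: 'bird'
  Word 2: 'inside'
  Word 3: 'bought'
  Word 4: 'this'
  Word 5: 'those'
Total words: 5

5


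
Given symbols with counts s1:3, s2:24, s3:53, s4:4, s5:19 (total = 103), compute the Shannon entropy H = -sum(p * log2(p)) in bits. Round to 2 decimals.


Computing entropy H = -sum(p_i * log2(p_i)):
  s1: p = 3/103 = 0.0291, -p*log2(p) = 0.1486
  s2: p = 24/103 = 0.2330, -p*log2(p) = 0.4897
  s3: p = 53/103 = 0.5146, -p*log2(p) = 0.4932
  s4: p = 4/103 = 0.0388, -p*log2(p) = 0.1820
  s5: p = 19/103 = 0.1845, -p*log2(p) = 0.4498
H = sum of terms = 1.7633
Rounded to 2 decimals: 1.76

1.76


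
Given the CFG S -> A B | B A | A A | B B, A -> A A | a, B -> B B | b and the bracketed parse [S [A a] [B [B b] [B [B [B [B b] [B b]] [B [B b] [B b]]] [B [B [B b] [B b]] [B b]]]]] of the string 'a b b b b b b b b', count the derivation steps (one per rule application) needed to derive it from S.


Every bracketed nonterminal node [X ...] in the tree is produced by exactly one rule application.
Reading the tree off as a leftmost derivation:
  Step 1: S  =>  A B   (applied S -> A B)
  Step 2: A B  =>  a B   (applied A -> a)
  Step 3: a B  =>  a B B   (applied B -> B B)
  Step 4: a B B  =>  a b B   (applied B -> b)
  Step 5: a b B  =>  a b B B   (applied B -> B B)
  Step 6: a b B B  =>  a b B B B   (applied B -> B B)
  Step 7: a b B B B  =>  a b B B B B   (applied B -> B B)
  Step 8: a b B B B B  =>  a b b B B B   (applied B -> b)
  Step 9: a b b B B B  =>  a b b b B B   (applied B -> b)
  Step 10: a b b b B B  =>  a b b b B B B   (applied B -> B B)
  Step 11: a b b b B B B  =>  a b b b b B B   (applied B -> b)
  Step 12: a b b b b B B  =>  a b b b b b B   (applied B -> b)
  Step 13: a b b b b b B  =>  a b b b b b B B   (applied B -> B B)
  Step 14: a b b b b b B B  =>  a b b b b b B B B   (applied B -> B B)
  Step 15: a b b b b b B B B  =>  a b b b b b b B B   (applied B -> b)
  Step 16: a b b b b b b B B  =>  a b b b b b b b B   (applied B -> b)
  Step 17: a b b b b b b b B  =>  a b b b b b b b b   (applied B -> b)
Final yield: a b b b b b b b b
Total rewrite steps: 17

17


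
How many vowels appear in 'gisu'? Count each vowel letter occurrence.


Scanning each character of 'gisu':
  Position 1: 'g' -> consonant (running count: 0)
  Position 2: 'i' -> vowel (running count: 1)
  Position 3: 's' -> consonant (running count: 1)
  Position 4: 'u' -> vowel (running count: 2)
Total vowels: 2

2


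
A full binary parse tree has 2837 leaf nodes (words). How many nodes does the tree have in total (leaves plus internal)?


Leaf nodes (terminals): 2837
Internal nodes = n - 1 = 2837 - 1 = 2836
Total = leaves + internal = 2837 + 2836 = 5673

5673


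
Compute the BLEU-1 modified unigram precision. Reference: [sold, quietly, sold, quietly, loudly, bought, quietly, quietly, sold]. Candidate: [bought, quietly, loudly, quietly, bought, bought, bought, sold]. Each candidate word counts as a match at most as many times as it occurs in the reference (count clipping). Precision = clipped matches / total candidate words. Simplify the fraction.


Reference word counts: {'bought': 1, 'loudly': 1, 'quietly': 4, 'sold': 3}
Checking each candidate word (with clipping):
  'bought' -> in reference (ref count 1, used 1/1) -> match (matches: 1)
  'quietly' -> in reference (ref count 4, used 1/4) -> match (matches: 2)
  'loudly' -> in reference (ref count 1, used 1/1) -> match (matches: 3)
  'quietly' -> in reference (ref count 4, used 2/4) -> match (matches: 4)
  'bought' -> ref count 1 already used up (1/1) -> clipped, no match (matches: 4)
  'bought' -> ref count 1 already used up (1/1) -> clipped, no match (matches: 4)
  'bought' -> ref count 1 already used up (1/1) -> clipped, no match (matches: 4)
  'sold' -> in reference (ref count 3, used 1/3) -> match (matches: 5)
Clipped matches: 5, Candidate length: 8
Precision = 5/8

5/8


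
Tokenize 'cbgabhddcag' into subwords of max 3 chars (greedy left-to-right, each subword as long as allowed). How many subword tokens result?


'cbgabhddcag' has 11 characters.
Chunking with max size 3:
  Chunk 1: 'cbg' (positions 0-2)
  Chunk 2: 'abh' (positions 3-5)
  Chunk 3: 'ddc' (positions 6-8)
  Chunk 4: 'ag' (positions 9-10)
Total chunks: ceil(11 / 3) = 4

4


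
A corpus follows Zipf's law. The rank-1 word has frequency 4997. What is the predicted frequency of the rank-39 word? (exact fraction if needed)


Zipf's law: freq(rank) = f1 / rank
f1 = 4997, rank = 39
freq = 4997 / 39
GCD(4997, 39) = 1
Simplified: 4997/39

4997/39


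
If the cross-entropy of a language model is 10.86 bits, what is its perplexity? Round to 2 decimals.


Perplexity formula: PP = 2^H
H = 10.86
PP = 2^10.86
Decompose: 2^10.86 = 2^10 * 2^0.86
2^10 = 1024, 2^0.86 ~ 1.8150383
PP ~ 1024 * 1.8150383 = 1858.5992192
Rounded to 2 decimals: 1858.60

1858.60


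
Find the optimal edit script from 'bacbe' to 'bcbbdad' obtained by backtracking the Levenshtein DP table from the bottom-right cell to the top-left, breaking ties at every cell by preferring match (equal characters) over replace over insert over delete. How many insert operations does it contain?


Edit distance = 5. Backtracking from cell (5, 7) with preference match > replace > insert > delete,
then listing the resulting alignment 'bacbe' -> 'bcbbdad' left to right:
  Step 1: keep 'b'
  Step 2: replace a->c
  Step 3: replace c->b
  Step 4: keep 'b'
  Step 5: insert 'd' [insertion #1]
  Step 6: insert 'a' [insertion #2]
  Step 7: replace e->d
Total insertions: 2

2


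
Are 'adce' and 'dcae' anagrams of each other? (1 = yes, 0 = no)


Sort characters of 'adce': 'acde'
Sort characters of 'dcae': 'acde'
Sorted forms match -> they ARE anagrams
Result: 1

1


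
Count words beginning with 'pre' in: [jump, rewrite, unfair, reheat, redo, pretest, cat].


Checking each word for prefix 'pre':
  'jump' -> no (count: 0)
  'rewrite' -> no (count: 0)
  'unfair' -> no (count: 0)
  'reheat' -> no (count: 0)
  'redo' -> no (count: 0)
  'pretest' -> YES, starts with 'pre' (count: 1)
  'cat' -> no (count: 1)
Total with prefix 'pre': 1

1


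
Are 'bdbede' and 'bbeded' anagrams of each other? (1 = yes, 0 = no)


Sort characters of 'bdbede': 'bbddee'
Sort characters of 'bbeded': 'bbddee'
Sorted forms match -> they ARE anagrams
Result: 1

1


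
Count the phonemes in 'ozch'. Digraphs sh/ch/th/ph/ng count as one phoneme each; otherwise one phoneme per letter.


Parsing 'ozch' greedily, digraphs first:
  'o' -> vowel phoneme (phonemes so far: 1)
  'z' -> consonant phoneme (phonemes so far: 2)
  'ch' -> digraph (1 consonant phoneme) (phonemes so far: 3)
Total phonemes: 3

3


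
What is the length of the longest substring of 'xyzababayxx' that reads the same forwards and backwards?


Scanning 'xyzababayxx' for palindromic substrings.
Substring at positions 3-7: 'ababa'.
Check: reverse('ababa') = 'ababa' -> palindrome confirmed.
Neighbouring characters ('z' / 'y') break symmetry, so it cannot extend further.
No longer palindromic substring exists; longest length = 5

5


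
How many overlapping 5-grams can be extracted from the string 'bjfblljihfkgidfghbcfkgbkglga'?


String 'bjfblljihfkgidfghbcfkgbkglga' has length L = 28.
Number of overlapping n-grams = L - n + 1
Substituting: 28 - 5 + 1 = 24

24


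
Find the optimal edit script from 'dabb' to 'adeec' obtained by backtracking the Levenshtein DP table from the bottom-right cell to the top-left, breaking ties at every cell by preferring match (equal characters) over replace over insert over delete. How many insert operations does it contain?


Edit distance = 4. Backtracking from cell (4, 5) with preference match > replace > insert > delete,
then listing the resulting alignment 'dabb' -> 'adeec' left to right:
  Step 1: insert 'a' [insertion #1]
  Step 2: keep 'd'
  Step 3: replace a->e
  Step 4: replace b->e
  Step 5: replace b->c
Total insertions: 1

1


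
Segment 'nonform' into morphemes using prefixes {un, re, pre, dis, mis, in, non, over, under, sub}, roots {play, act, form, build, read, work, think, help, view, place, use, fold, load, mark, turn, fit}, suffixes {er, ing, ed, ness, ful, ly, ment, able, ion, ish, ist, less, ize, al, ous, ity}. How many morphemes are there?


Segmenting 'nonform' against the inventory:
  'non' -> prefix (morpheme 1)
  'form' -> root (morpheme 2)
Total morphemes: 2

2


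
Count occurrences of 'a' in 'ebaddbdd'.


Scanning 'ebaddbdd' for 'a':
  Position 2: 'a' -> MATCH (count: 1)
Total occurrences of 'a': 1

1


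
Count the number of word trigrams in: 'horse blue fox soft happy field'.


Word trigrams from [6] words:
  Trigram 1: (horse blue fox)
  Trigram 2: (blue fox soft)
  Trigram 3: (fox soft happy)
  Trigram 4: (soft happy field)
Total word trigrams: 6 - 2 = 4

4


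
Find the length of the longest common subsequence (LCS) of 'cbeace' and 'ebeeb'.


DP table for LCS of 'cbeace' and 'ebeeb':
       e  b  e  e  b
    0  0  0  0  0  0
  c 0  0  0  0  0  0
  b 0  0  1  1  1  1
  e 0  1  1  2  2  2
  a 0  1  1  2  2  2
  c 0  1  1  2  2  2
  e 0  1  1  2  3  3
LCS: 'bee'
LCS length = 3

3


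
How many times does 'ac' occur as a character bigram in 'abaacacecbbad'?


Scanning 'abaacacecbbad' for bigram 'ac':
  Position 0: 'ab' -> no
  Position 1: 'ba' -> no
  Position 2: 'aa' -> no
  Position 3: 'ac' -> MATCH
  Position 4: 'ca' -> no
  Position 5: 'ac' -> MATCH
  Position 6: 'ce' -> no
  Position 7: 'ec' -> no
  Position 8: 'cb' -> no
  Position 9: 'bb' -> no
  Position 10: 'ba' -> no
  Position 11: 'ad' -> no
Total matches: 2

2


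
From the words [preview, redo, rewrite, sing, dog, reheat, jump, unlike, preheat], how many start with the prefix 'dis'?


Checking each word for prefix 'dis':
  'preview' -> no (count: 0)
  'redo' -> no (count: 0)
  'rewrite' -> no (count: 0)
  'sing' -> no (count: 0)
  'dog' -> no (count: 0)
  'reheat' -> no (count: 0)
  'jump' -> no (count: 0)
  'unlike' -> no (count: 0)
  'preheat' -> no (count: 0)
Total with prefix 'dis': 0

0


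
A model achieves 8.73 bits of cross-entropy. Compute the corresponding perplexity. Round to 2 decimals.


Perplexity formula: PP = 2^H
H = 8.73
PP = 2^8.73
Decompose: 2^8.73 = 2^8 * 2^0.73
2^8 = 256, 2^0.73 ~ 1.6586391
PP ~ 256 * 1.6586391 = 424.6116096
Rounded to 2 decimals: 424.61

424.61


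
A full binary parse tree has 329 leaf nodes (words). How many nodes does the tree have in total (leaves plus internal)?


Leaf nodes (terminals): 329
Internal nodes = n - 1 = 329 - 1 = 328
Total = leaves + internal = 329 + 328 = 657

657


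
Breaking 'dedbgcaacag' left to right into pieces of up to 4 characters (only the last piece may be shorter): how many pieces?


'dedbgcaacag' has 11 characters.
Chunking with max size 4:
  Chunk 1: 'dedb' (positions 0-3)
  Chunk 2: 'gcaa' (positions 4-7)
  Chunk 3: 'cag' (positions 8-10)
Total chunks: ceil(11 / 4) = 3

3


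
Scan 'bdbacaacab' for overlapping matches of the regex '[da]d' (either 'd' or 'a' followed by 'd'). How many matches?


Pattern: [da]d means either 'd' or 'a' followed by 'd'.
Scanning 'bdbacaacab' position-by-position:
  Pos 0: window 'bd' -> no
  Pos 1: window 'db' -> no
  Pos 2: window 'ba' -> no
  Pos 3: window 'ac' -> no
  Pos 4: window 'ca' -> no
  Pos 5: window 'aa' -> no
  Pos 6: window 'ac' -> no
  Pos 7: window 'ca' -> no
  Pos 8: window 'ab' -> no
  Pos 9: window 'b' -> no
Total matches: 0

0


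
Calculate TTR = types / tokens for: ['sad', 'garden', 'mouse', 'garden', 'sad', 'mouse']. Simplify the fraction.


Tokens: 6
Unique types: ('garden', 'mouse', 'sad') = 3
TTR = 3/6
Simplify: divide both by 3 -> 1/2
TTR = 1/2

1/2


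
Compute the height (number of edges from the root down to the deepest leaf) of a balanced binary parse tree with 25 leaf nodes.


In a balanced binary tree with n leaves the deepest leaf is ceil(log2(n)) edges below the root.
log2(25) = 4.6439
ceil(4.6439) = 5
height (edges) = 5

5


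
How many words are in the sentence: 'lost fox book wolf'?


Counting words by splitting on spaces:
  Word 1: 'lost'
  Word 2: 'fox'
  Word 3: 'book'
  Word 4: 'wolf'
Total words: 4

4


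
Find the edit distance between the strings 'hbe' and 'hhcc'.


Building DP table for s1='hbe' (len 3) and s2='hhcc' (len 4):
       h  h  c  c
    0  1  2  3  4
  h 1  0  1  2  3
  b 2  1  1  2  3
  e 3  2  2  2  3
Edit distance = dp[3][4] = 3

3


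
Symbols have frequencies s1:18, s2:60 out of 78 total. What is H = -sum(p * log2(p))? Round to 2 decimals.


Computing entropy H = -sum(p_i * log2(p_i)):
  s1: p = 18/78 = 0.2308, -p*log2(p) = 0.4882
  s2: p = 60/78 = 0.7692, -p*log2(p) = 0.2912
H = sum of terms = 0.7794
Rounded to 2 decimals: 0.78

0.78


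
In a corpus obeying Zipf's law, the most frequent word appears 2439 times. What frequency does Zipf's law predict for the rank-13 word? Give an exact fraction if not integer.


Zipf's law: freq(rank) = f1 / rank
f1 = 2439, rank = 13
freq = 2439 / 13
GCD(2439, 13) = 1
Simplified: 2439/13

2439/13


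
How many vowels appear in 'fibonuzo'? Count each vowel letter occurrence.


Scanning each character of 'fibonuzo':
  Position 1: 'f' -> consonant (running count: 0)
  Position 2: 'i' -> vowel (running count: 1)
  Position 3: 'b' -> consonant (running count: 1)
  Position 4: 'o' -> vowel (running count: 2)
  Position 5: 'n' -> consonant (running count: 2)
  Position 6: 'u' -> vowel (running count: 3)
  Position 7: 'z' -> consonant (running count: 3)
  Position 8: 'o' -> vowel (running count: 4)
Total vowels: 4

4


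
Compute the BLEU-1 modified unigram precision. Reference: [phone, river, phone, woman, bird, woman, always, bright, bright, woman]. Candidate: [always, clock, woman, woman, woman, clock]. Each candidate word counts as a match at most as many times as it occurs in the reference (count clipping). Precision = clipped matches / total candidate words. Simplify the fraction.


Reference word counts: {'always': 1, 'bird': 1, 'bright': 2, 'phone': 2, 'river': 1, 'woman': 3}
Checking each candidate word (with clipping):
  'always' -> in reference (ref count 1, used 1/1) -> match (matches: 1)
  'clock' -> not in reference -> no match (matches: 1)
  'woman' -> in reference (ref count 3, used 1/3) -> match (matches: 2)
  'woman' -> in reference (ref count 3, used 2/3) -> match (matches: 3)
  'woman' -> in reference (ref count 3, used 3/3) -> match (matches: 4)
  'clock' -> not in reference -> no match (matches: 4)
Clipped matches: 4, Candidate length: 6
Precision = 4/6 = 2/3

2/3


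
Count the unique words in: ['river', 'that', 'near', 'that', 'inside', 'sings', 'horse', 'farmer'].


Listing all tokens and tracking unique types:
  Token 1: 'river' -> NEW (unique so far: 1)
  Token 2: 'that' -> NEW (unique so far: 2)
  Token 3: 'near' -> NEW (unique so far: 3)
  Token 4: 'that' -> duplicate (unique so far: 3)
  Token 5: 'inside' -> NEW (unique so far: 4)
  Token 6: 'sings' -> NEW (unique so far: 5)
  Token 7: 'horse' -> NEW (unique so far: 6)
  Token 8: 'farmer' -> NEW (unique so far: 7)
Unique types: ('farmer', 'horse', 'inside', 'near', 'river', 'sings', 'that')
Vocabulary size: 7

7


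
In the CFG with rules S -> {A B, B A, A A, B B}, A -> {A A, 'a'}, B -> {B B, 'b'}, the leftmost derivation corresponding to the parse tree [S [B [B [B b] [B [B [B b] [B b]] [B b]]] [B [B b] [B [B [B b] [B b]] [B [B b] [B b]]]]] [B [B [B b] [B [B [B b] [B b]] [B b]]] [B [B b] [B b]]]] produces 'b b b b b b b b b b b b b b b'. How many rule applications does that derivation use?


Every bracketed nonterminal node [X ...] in the tree is produced by exactly one rule application.
Reading the tree off as a leftmost derivation:
  Step 1: S  =>  B B   (applied S -> B B)
  Step 2: B B  =>  B B B   (applied B -> B B)
  Step 3: B B B  =>  B B B B   (applied B -> B B)
  Step 4: B B B B  =>  b B B B   (applied B -> b)
  Step 5: b B B B  =>  b B B B B   (applied B -> B B)
  Step 6: b B B B B  =>  b B B B B B   (applied B -> B B)
  Step 7: b B B B B B  =>  b b B B B B   (applied B -> b)
  Step 8: b b B B B B  =>  b b b B B B   (applied B -> b)
  Step 9: b b b B B B  =>  b b b b B B   (applied B -> b)
  Step 10: b b b b B B  =>  b b b b B B B   (applied B -> B B)
  Step 11: b b b b B B B  =>  b b b b b B B   (applied B -> b)
  Step 12: b b b b b B B  =>  b b b b b B B B   (applied B -> B B)
  Step 13: b b b b b B B B  =>  b b b b b B B B B   (applied B -> B B)
  Step 14: b b b b b B B B B  =>  b b b b b b B B B   (applied B -> b)
  Step 15: b b b b b b B B B  =>  b b b b b b b B B   (applied B -> b)
  Step 16: b b b b b b b B B  =>  b b b b b b b B B B   (applied B -> B B)
  Step 17: b b b b b b b B B B  =>  b b b b b b b b B B   (applied B -> b)
  Step 18: b b b b b b b b B B  =>  b b b b b b b b b B   (applied B -> b)
  Step 19: b b b b b b b b b B  =>  b b b b b b b b b B B   (applied B -> B B)
  Step 20: b b b b b b b b b B B  =>  b b b b b b b b b B B B   (applied B -> B B)
  Step 21: b b b b b b b b b B B B  =>  b b b b b b b b b b B B   (applied B -> b)
  Step 22: b b b b b b b b b b B B  =>  b b b b b b b b b b B B B   (applied B -> B B)
  Step 23: b b b b b b b b b b B B B  =>  b b b b b b b b b b B B B B   (applied B -> B B)
  Step 24: b b b b b b b b b b B B B B  =>  b b b b b b b b b b b B B B   (applied B -> b)
  Step 25: b b b b b b b b b b b B B B  =>  b b b b b b b b b b b b B B   (applied B -> b)
  Step 26: b b b b b b b b b b b b B B  =>  b b b b b b b b b b b b b B   (applied B -> b)
  Step 27: b b b b b b b b b b b b b B  =>  b b b b b b b b b b b b b B B   (applied B -> B B)
  Step 28: b b b b b b b b b b b b b B B  =>  b b b b b b b b b b b b b b B   (applied B -> b)
  Step 29: b b b b b b b b b b b b b b B  =>  b b b b b b b b b b b b b b b   (applied B -> b)
Final yield: b b b b b b b b b b b b b b b
Total rewrite steps: 29

29


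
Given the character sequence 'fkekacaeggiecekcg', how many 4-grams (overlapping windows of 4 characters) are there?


String 'fkekacaeggiecekcg' has length L = 17.
Number of overlapping n-grams = L - n + 1
Substituting: 17 - 4 + 1 = 14

14


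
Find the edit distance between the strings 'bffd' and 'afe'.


Building DP table for s1='bffd' (len 4) and s2='afe' (len 3):
       a  f  e
    0  1  2  3
  b 1  1  2  3
  f 2  2  1  2
  f 3  3  2  2
  d 4  4  3  3
Edit distance = dp[4][3] = 3

3


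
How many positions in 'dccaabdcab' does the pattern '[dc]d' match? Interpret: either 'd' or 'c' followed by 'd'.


Pattern: [dc]d means either 'd' or 'c' followed by 'd'.
Scanning 'dccaabdcab' position-by-position:
  Pos 0: window 'dc' -> no
  Pos 1: window 'cc' -> no
  Pos 2: window 'ca' -> no
  Pos 3: window 'aa' -> no
  Pos 4: window 'ab' -> no
  Pos 5: window 'bd' -> no
  Pos 6: window 'dc' -> no
  Pos 7: window 'ca' -> no
  Pos 8: window 'ab' -> no
  Pos 9: window 'b' -> no
Total matches: 0

0


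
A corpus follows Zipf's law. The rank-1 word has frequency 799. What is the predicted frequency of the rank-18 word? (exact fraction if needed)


Zipf's law: freq(rank) = f1 / rank
f1 = 799, rank = 18
freq = 799 / 18
GCD(799, 18) = 1
Simplified: 799/18

799/18


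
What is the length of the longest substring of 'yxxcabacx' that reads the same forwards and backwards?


Scanning 'yxxcabacx' for palindromic substrings.
Substring at positions 2-8: 'xcabacx'.
Check: reverse('xcabacx') = 'xcabacx' -> palindrome confirmed.
Neighbouring characters ('x' / '-') break symmetry, so it cannot extend further.
No longer palindromic substring exists; longest length = 7

7


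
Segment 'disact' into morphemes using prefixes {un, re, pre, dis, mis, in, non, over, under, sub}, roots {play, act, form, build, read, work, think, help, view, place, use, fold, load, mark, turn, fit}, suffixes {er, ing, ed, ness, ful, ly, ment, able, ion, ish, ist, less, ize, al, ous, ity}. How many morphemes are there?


Segmenting 'disact' against the inventory:
  'dis' -> prefix (morpheme 1)
  'act' -> root (morpheme 2)
Total morphemes: 2

2


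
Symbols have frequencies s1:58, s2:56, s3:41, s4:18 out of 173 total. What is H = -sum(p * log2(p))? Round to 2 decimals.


Computing entropy H = -sum(p_i * log2(p_i)):
  s1: p = 58/173 = 0.3353, -p*log2(p) = 0.5286
  s2: p = 56/173 = 0.3237, -p*log2(p) = 0.5267
  s3: p = 41/173 = 0.2370, -p*log2(p) = 0.4923
  s4: p = 18/173 = 0.1040, -p*log2(p) = 0.3397
H = sum of terms = 1.8873
Rounded to 2 decimals: 1.89

1.89
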